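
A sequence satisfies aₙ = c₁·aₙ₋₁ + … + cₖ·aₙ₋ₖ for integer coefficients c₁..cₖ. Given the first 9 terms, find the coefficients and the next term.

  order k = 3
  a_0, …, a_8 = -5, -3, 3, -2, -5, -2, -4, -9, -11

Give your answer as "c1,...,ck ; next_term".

  a_3 = 1·3 + 0·-3 + 1·-5 = -2
  a_4 = 1·-2 + 0·3 + 1·-3 = -5
  a_5 = 1·-5 + 0·-2 + 1·3 = -2
  a_6 = 1·-2 + 0·-5 + 1·-2 = -4
  a_7 = 1·-4 + 0·-2 + 1·-5 = -9
  a_8 = 1·-9 + 0·-4 + 1·-2 = -11
  a_9 = 1·-11 + 0·-9 + 1·-4 = -15

1,0,1 ; -15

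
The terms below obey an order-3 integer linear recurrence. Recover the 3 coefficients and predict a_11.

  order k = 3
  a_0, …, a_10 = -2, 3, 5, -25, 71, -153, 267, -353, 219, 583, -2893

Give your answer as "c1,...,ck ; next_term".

-3,-2,2 ; 7951

  a_3 = -3·5 + -2·3 + 2·-2 = -25
  a_4 = -3·-25 + -2·5 + 2·3 = 71
  a_5 = -3·71 + -2·-25 + 2·5 = -153
  a_6 = -3·-153 + -2·71 + 2·-25 = 267
  a_7 = -3·267 + -2·-153 + 2·71 = -353
  a_8 = -3·-353 + -2·267 + 2·-153 = 219
  a_9 = -3·219 + -2·-353 + 2·267 = 583
  a_10 = -3·583 + -2·219 + 2·-353 = -2893
  a_11 = -3·-2893 + -2·583 + 2·219 = 7951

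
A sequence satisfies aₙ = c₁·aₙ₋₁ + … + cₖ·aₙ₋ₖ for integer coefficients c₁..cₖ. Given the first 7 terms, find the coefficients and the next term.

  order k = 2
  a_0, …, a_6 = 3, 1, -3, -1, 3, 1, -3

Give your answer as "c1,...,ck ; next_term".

0,-1 ; -1

  a_2 = 0·1 + -1·3 = -3
  a_3 = 0·-3 + -1·1 = -1
  a_4 = 0·-1 + -1·-3 = 3
  a_5 = 0·3 + -1·-1 = 1
  a_6 = 0·1 + -1·3 = -3
  a_7 = 0·-3 + -1·1 = -1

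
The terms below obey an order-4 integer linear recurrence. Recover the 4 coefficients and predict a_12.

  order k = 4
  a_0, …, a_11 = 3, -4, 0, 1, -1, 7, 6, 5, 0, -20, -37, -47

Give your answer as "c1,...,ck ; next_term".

1,0,-1,-2 ; -27

  a_4 = 1·1 + 0·0 + -1·-4 + -2·3 = -1
  a_5 = 1·-1 + 0·1 + -1·0 + -2·-4 = 7
  a_6 = 1·7 + 0·-1 + -1·1 + -2·0 = 6
  a_7 = 1·6 + 0·7 + -1·-1 + -2·1 = 5
  a_8 = 1·5 + 0·6 + -1·7 + -2·-1 = 0
  a_9 = 1·0 + 0·5 + -1·6 + -2·7 = -20
  a_10 = 1·-20 + 0·0 + -1·5 + -2·6 = -37
  a_11 = 1·-37 + 0·-20 + -1·0 + -2·5 = -47
  a_12 = 1·-47 + 0·-37 + -1·-20 + -2·0 = -27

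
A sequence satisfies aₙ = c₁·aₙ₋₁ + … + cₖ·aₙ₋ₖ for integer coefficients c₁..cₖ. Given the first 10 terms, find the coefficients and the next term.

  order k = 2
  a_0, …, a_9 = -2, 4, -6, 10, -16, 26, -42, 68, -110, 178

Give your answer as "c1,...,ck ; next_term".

-1,1 ; -288

  a_2 = -1·4 + 1·-2 = -6
  a_3 = -1·-6 + 1·4 = 10
  a_4 = -1·10 + 1·-6 = -16
  a_5 = -1·-16 + 1·10 = 26
  a_6 = -1·26 + 1·-16 = -42
  a_7 = -1·-42 + 1·26 = 68
  a_8 = -1·68 + 1·-42 = -110
  a_9 = -1·-110 + 1·68 = 178
  a_10 = -1·178 + 1·-110 = -288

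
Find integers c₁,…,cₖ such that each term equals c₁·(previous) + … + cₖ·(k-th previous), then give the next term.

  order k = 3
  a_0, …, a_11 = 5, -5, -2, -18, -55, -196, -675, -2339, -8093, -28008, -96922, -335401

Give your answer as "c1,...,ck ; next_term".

  a_3 = 4·-2 + -1·-5 + -3·5 = -18
  a_4 = 4·-18 + -1·-2 + -3·-5 = -55
  a_5 = 4·-55 + -1·-18 + -3·-2 = -196
  a_6 = 4·-196 + -1·-55 + -3·-18 = -675
  a_7 = 4·-675 + -1·-196 + -3·-55 = -2339
  a_8 = 4·-2339 + -1·-675 + -3·-196 = -8093
  a_9 = 4·-8093 + -1·-2339 + -3·-675 = -28008
  a_10 = 4·-28008 + -1·-8093 + -3·-2339 = -96922
  a_11 = 4·-96922 + -1·-28008 + -3·-8093 = -335401
  a_12 = 4·-335401 + -1·-96922 + -3·-28008 = -1160658

4,-1,-3 ; -1160658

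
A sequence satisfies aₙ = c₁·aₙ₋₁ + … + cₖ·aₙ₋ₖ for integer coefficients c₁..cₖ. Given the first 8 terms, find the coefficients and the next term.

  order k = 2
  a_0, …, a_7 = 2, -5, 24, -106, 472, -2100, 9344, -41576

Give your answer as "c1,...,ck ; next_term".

  a_2 = -4·-5 + 2·2 = 24
  a_3 = -4·24 + 2·-5 = -106
  a_4 = -4·-106 + 2·24 = 472
  a_5 = -4·472 + 2·-106 = -2100
  a_6 = -4·-2100 + 2·472 = 9344
  a_7 = -4·9344 + 2·-2100 = -41576
  a_8 = -4·-41576 + 2·9344 = 184992

-4,2 ; 184992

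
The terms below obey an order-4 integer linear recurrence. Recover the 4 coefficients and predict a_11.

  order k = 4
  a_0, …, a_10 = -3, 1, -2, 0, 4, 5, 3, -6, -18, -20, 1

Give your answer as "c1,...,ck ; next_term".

  a_4 = 1·0 + -1·-2 + -1·1 + -1·-3 = 4
  a_5 = 1·4 + -1·0 + -1·-2 + -1·1 = 5
  a_6 = 1·5 + -1·4 + -1·0 + -1·-2 = 3
  a_7 = 1·3 + -1·5 + -1·4 + -1·0 = -6
  a_8 = 1·-6 + -1·3 + -1·5 + -1·4 = -18
  a_9 = 1·-18 + -1·-6 + -1·3 + -1·5 = -20
  a_10 = 1·-20 + -1·-18 + -1·-6 + -1·3 = 1
  a_11 = 1·1 + -1·-20 + -1·-18 + -1·-6 = 45

1,-1,-1,-1 ; 45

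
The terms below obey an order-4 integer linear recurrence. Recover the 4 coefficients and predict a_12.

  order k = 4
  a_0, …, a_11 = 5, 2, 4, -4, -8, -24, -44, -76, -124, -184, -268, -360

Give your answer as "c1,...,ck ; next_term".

  a_4 = 1·-4 + 2·4 + -1·2 + -2·5 = -8
  a_5 = 1·-8 + 2·-4 + -1·4 + -2·2 = -24
  a_6 = 1·-24 + 2·-8 + -1·-4 + -2·4 = -44
  a_7 = 1·-44 + 2·-24 + -1·-8 + -2·-4 = -76
  a_8 = 1·-76 + 2·-44 + -1·-24 + -2·-8 = -124
  a_9 = 1·-124 + 2·-76 + -1·-44 + -2·-24 = -184
  a_10 = 1·-184 + 2·-124 + -1·-76 + -2·-44 = -268
  a_11 = 1·-268 + 2·-184 + -1·-124 + -2·-76 = -360
  a_12 = 1·-360 + 2·-268 + -1·-184 + -2·-124 = -464

1,2,-1,-2 ; -464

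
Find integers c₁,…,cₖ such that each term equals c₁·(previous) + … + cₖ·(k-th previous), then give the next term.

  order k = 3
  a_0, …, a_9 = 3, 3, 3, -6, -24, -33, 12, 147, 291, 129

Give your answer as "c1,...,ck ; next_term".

  a_3 = 2·3 + -3·3 + -1·3 = -6
  a_4 = 2·-6 + -3·3 + -1·3 = -24
  a_5 = 2·-24 + -3·-6 + -1·3 = -33
  a_6 = 2·-33 + -3·-24 + -1·-6 = 12
  a_7 = 2·12 + -3·-33 + -1·-24 = 147
  a_8 = 2·147 + -3·12 + -1·-33 = 291
  a_9 = 2·291 + -3·147 + -1·12 = 129
  a_10 = 2·129 + -3·291 + -1·147 = -762

2,-3,-1 ; -762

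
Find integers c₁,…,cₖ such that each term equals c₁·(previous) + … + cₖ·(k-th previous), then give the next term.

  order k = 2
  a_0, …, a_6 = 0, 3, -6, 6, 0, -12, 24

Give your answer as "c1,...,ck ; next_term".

  a_2 = -2·3 + -2·0 = -6
  a_3 = -2·-6 + -2·3 = 6
  a_4 = -2·6 + -2·-6 = 0
  a_5 = -2·0 + -2·6 = -12
  a_6 = -2·-12 + -2·0 = 24
  a_7 = -2·24 + -2·-12 = -24

-2,-2 ; -24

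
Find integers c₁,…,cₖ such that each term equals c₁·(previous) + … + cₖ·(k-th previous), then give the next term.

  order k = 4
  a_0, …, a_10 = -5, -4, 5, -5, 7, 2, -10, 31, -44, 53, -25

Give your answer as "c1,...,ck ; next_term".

-1,1,2,-1 ; -41

  a_4 = -1·-5 + 1·5 + 2·-4 + -1·-5 = 7
  a_5 = -1·7 + 1·-5 + 2·5 + -1·-4 = 2
  a_6 = -1·2 + 1·7 + 2·-5 + -1·5 = -10
  a_7 = -1·-10 + 1·2 + 2·7 + -1·-5 = 31
  a_8 = -1·31 + 1·-10 + 2·2 + -1·7 = -44
  a_9 = -1·-44 + 1·31 + 2·-10 + -1·2 = 53
  a_10 = -1·53 + 1·-44 + 2·31 + -1·-10 = -25
  a_11 = -1·-25 + 1·53 + 2·-44 + -1·31 = -41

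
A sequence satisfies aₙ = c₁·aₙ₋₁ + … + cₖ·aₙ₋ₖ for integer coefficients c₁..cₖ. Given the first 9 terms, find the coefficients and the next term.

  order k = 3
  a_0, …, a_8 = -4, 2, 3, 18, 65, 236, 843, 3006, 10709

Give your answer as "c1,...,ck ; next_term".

4,-1,-2 ; 38144

  a_3 = 4·3 + -1·2 + -2·-4 = 18
  a_4 = 4·18 + -1·3 + -2·2 = 65
  a_5 = 4·65 + -1·18 + -2·3 = 236
  a_6 = 4·236 + -1·65 + -2·18 = 843
  a_7 = 4·843 + -1·236 + -2·65 = 3006
  a_8 = 4·3006 + -1·843 + -2·236 = 10709
  a_9 = 4·10709 + -1·3006 + -2·843 = 38144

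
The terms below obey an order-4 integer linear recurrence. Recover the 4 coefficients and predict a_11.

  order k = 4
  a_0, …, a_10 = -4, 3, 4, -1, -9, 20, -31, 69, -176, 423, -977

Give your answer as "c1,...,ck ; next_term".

  a_4 = -2·-1 + 0·4 + -1·3 + 2·-4 = -9
  a_5 = -2·-9 + 0·-1 + -1·4 + 2·3 = 20
  a_6 = -2·20 + 0·-9 + -1·-1 + 2·4 = -31
  a_7 = -2·-31 + 0·20 + -1·-9 + 2·-1 = 69
  a_8 = -2·69 + 0·-31 + -1·20 + 2·-9 = -176
  a_9 = -2·-176 + 0·69 + -1·-31 + 2·20 = 423
  a_10 = -2·423 + 0·-176 + -1·69 + 2·-31 = -977
  a_11 = -2·-977 + 0·423 + -1·-176 + 2·69 = 2268

-2,0,-1,2 ; 2268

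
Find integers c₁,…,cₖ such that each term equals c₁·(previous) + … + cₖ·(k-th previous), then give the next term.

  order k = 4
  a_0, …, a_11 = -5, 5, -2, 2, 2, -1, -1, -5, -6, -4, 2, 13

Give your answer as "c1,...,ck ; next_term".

1,0,-1,-1 ; 23

  a_4 = 1·2 + 0·-2 + -1·5 + -1·-5 = 2
  a_5 = 1·2 + 0·2 + -1·-2 + -1·5 = -1
  a_6 = 1·-1 + 0·2 + -1·2 + -1·-2 = -1
  a_7 = 1·-1 + 0·-1 + -1·2 + -1·2 = -5
  a_8 = 1·-5 + 0·-1 + -1·-1 + -1·2 = -6
  a_9 = 1·-6 + 0·-5 + -1·-1 + -1·-1 = -4
  a_10 = 1·-4 + 0·-6 + -1·-5 + -1·-1 = 2
  a_11 = 1·2 + 0·-4 + -1·-6 + -1·-5 = 13
  a_12 = 1·13 + 0·2 + -1·-4 + -1·-6 = 23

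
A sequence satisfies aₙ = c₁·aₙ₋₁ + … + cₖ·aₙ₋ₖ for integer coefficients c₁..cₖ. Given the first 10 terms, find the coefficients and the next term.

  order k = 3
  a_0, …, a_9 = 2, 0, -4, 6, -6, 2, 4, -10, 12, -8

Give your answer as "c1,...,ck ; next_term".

-1,0,1 ; -2

  a_3 = -1·-4 + 0·0 + 1·2 = 6
  a_4 = -1·6 + 0·-4 + 1·0 = -6
  a_5 = -1·-6 + 0·6 + 1·-4 = 2
  a_6 = -1·2 + 0·-6 + 1·6 = 4
  a_7 = -1·4 + 0·2 + 1·-6 = -10
  a_8 = -1·-10 + 0·4 + 1·2 = 12
  a_9 = -1·12 + 0·-10 + 1·4 = -8
  a_10 = -1·-8 + 0·12 + 1·-10 = -2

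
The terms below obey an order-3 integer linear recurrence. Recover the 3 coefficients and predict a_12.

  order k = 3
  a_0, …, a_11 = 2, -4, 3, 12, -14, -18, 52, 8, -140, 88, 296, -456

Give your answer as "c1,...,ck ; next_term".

0,-2,2 ; -416

  a_3 = 0·3 + -2·-4 + 2·2 = 12
  a_4 = 0·12 + -2·3 + 2·-4 = -14
  a_5 = 0·-14 + -2·12 + 2·3 = -18
  a_6 = 0·-18 + -2·-14 + 2·12 = 52
  a_7 = 0·52 + -2·-18 + 2·-14 = 8
  a_8 = 0·8 + -2·52 + 2·-18 = -140
  a_9 = 0·-140 + -2·8 + 2·52 = 88
  a_10 = 0·88 + -2·-140 + 2·8 = 296
  a_11 = 0·296 + -2·88 + 2·-140 = -456
  a_12 = 0·-456 + -2·296 + 2·88 = -416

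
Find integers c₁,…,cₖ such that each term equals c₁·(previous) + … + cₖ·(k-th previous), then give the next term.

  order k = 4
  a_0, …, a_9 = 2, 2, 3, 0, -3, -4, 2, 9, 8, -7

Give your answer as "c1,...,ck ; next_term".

1,-1,-1,1 ; -22

  a_4 = 1·0 + -1·3 + -1·2 + 1·2 = -3
  a_5 = 1·-3 + -1·0 + -1·3 + 1·2 = -4
  a_6 = 1·-4 + -1·-3 + -1·0 + 1·3 = 2
  a_7 = 1·2 + -1·-4 + -1·-3 + 1·0 = 9
  a_8 = 1·9 + -1·2 + -1·-4 + 1·-3 = 8
  a_9 = 1·8 + -1·9 + -1·2 + 1·-4 = -7
  a_10 = 1·-7 + -1·8 + -1·9 + 1·2 = -22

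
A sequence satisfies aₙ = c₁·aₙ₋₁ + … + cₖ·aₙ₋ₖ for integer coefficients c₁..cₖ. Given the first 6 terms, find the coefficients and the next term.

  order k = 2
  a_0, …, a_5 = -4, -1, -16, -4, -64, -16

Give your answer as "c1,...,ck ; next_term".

0,4 ; -256

  a_2 = 0·-1 + 4·-4 = -16
  a_3 = 0·-16 + 4·-1 = -4
  a_4 = 0·-4 + 4·-16 = -64
  a_5 = 0·-64 + 4·-4 = -16
  a_6 = 0·-16 + 4·-64 = -256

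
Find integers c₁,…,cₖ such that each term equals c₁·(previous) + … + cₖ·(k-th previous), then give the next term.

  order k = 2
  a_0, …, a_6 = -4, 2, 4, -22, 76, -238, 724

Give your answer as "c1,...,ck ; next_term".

  a_2 = -4·2 + -3·-4 = 4
  a_3 = -4·4 + -3·2 = -22
  a_4 = -4·-22 + -3·4 = 76
  a_5 = -4·76 + -3·-22 = -238
  a_6 = -4·-238 + -3·76 = 724
  a_7 = -4·724 + -3·-238 = -2182

-4,-3 ; -2182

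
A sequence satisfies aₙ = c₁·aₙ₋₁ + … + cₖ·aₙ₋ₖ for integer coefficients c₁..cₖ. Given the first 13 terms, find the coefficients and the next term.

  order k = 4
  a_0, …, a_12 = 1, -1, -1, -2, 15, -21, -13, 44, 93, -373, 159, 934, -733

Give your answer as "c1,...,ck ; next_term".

-2,-4,-4,3 ; -4025

  a_4 = -2·-2 + -4·-1 + -4·-1 + 3·1 = 15
  a_5 = -2·15 + -4·-2 + -4·-1 + 3·-1 = -21
  a_6 = -2·-21 + -4·15 + -4·-2 + 3·-1 = -13
  a_7 = -2·-13 + -4·-21 + -4·15 + 3·-2 = 44
  a_8 = -2·44 + -4·-13 + -4·-21 + 3·15 = 93
  a_9 = -2·93 + -4·44 + -4·-13 + 3·-21 = -373
  a_10 = -2·-373 + -4·93 + -4·44 + 3·-13 = 159
  a_11 = -2·159 + -4·-373 + -4·93 + 3·44 = 934
  a_12 = -2·934 + -4·159 + -4·-373 + 3·93 = -733
  a_13 = -2·-733 + -4·934 + -4·159 + 3·-373 = -4025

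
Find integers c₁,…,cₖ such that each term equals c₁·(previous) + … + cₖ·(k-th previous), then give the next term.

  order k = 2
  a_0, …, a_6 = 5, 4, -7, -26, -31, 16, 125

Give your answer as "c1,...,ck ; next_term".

  a_2 = 2·4 + -3·5 = -7
  a_3 = 2·-7 + -3·4 = -26
  a_4 = 2·-26 + -3·-7 = -31
  a_5 = 2·-31 + -3·-26 = 16
  a_6 = 2·16 + -3·-31 = 125
  a_7 = 2·125 + -3·16 = 202

2,-3 ; 202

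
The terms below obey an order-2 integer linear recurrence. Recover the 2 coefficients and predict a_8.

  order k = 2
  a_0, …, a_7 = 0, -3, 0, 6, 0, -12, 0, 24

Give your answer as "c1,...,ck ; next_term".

0,-2 ; 0

  a_2 = 0·-3 + -2·0 = 0
  a_3 = 0·0 + -2·-3 = 6
  a_4 = 0·6 + -2·0 = 0
  a_5 = 0·0 + -2·6 = -12
  a_6 = 0·-12 + -2·0 = 0
  a_7 = 0·0 + -2·-12 = 24
  a_8 = 0·24 + -2·0 = 0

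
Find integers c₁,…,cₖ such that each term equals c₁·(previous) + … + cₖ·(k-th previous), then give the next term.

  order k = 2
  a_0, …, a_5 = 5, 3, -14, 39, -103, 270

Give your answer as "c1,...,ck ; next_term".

-3,-1 ; -707

  a_2 = -3·3 + -1·5 = -14
  a_3 = -3·-14 + -1·3 = 39
  a_4 = -3·39 + -1·-14 = -103
  a_5 = -3·-103 + -1·39 = 270
  a_6 = -3·270 + -1·-103 = -707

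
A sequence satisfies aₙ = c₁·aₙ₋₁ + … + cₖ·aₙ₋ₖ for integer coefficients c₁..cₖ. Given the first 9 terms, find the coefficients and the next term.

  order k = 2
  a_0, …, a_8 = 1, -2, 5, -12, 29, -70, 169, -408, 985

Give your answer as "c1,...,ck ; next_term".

  a_2 = -2·-2 + 1·1 = 5
  a_3 = -2·5 + 1·-2 = -12
  a_4 = -2·-12 + 1·5 = 29
  a_5 = -2·29 + 1·-12 = -70
  a_6 = -2·-70 + 1·29 = 169
  a_7 = -2·169 + 1·-70 = -408
  a_8 = -2·-408 + 1·169 = 985
  a_9 = -2·985 + 1·-408 = -2378

-2,1 ; -2378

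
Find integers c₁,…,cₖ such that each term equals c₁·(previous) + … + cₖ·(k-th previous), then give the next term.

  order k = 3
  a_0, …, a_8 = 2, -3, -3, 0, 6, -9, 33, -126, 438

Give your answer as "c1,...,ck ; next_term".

  a_3 = -3·-3 + 1·-3 + -3·2 = 0
  a_4 = -3·0 + 1·-3 + -3·-3 = 6
  a_5 = -3·6 + 1·0 + -3·-3 = -9
  a_6 = -3·-9 + 1·6 + -3·0 = 33
  a_7 = -3·33 + 1·-9 + -3·6 = -126
  a_8 = -3·-126 + 1·33 + -3·-9 = 438
  a_9 = -3·438 + 1·-126 + -3·33 = -1539

-3,1,-3 ; -1539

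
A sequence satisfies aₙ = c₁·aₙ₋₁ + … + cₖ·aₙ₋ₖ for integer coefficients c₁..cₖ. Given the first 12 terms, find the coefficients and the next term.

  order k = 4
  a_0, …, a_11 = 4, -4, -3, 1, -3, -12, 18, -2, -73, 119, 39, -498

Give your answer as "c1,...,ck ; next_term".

  a_4 = -1·1 + -2·-3 + 3·-4 + 1·4 = -3
  a_5 = -1·-3 + -2·1 + 3·-3 + 1·-4 = -12
  a_6 = -1·-12 + -2·-3 + 3·1 + 1·-3 = 18
  a_7 = -1·18 + -2·-12 + 3·-3 + 1·1 = -2
  a_8 = -1·-2 + -2·18 + 3·-12 + 1·-3 = -73
  a_9 = -1·-73 + -2·-2 + 3·18 + 1·-12 = 119
  a_10 = -1·119 + -2·-73 + 3·-2 + 1·18 = 39
  a_11 = -1·39 + -2·119 + 3·-73 + 1·-2 = -498
  a_12 = -1·-498 + -2·39 + 3·119 + 1·-73 = 704

-1,-2,3,1 ; 704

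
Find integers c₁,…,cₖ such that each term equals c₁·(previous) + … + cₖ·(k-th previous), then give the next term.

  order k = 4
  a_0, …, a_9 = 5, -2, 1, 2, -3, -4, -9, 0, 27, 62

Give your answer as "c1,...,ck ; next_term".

  a_4 = 1·2 + -1·1 + -3·-2 + -2·5 = -3
  a_5 = 1·-3 + -1·2 + -3·1 + -2·-2 = -4
  a_6 = 1·-4 + -1·-3 + -3·2 + -2·1 = -9
  a_7 = 1·-9 + -1·-4 + -3·-3 + -2·2 = 0
  a_8 = 1·0 + -1·-9 + -3·-4 + -2·-3 = 27
  a_9 = 1·27 + -1·0 + -3·-9 + -2·-4 = 62
  a_10 = 1·62 + -1·27 + -3·0 + -2·-9 = 53

1,-1,-3,-2 ; 53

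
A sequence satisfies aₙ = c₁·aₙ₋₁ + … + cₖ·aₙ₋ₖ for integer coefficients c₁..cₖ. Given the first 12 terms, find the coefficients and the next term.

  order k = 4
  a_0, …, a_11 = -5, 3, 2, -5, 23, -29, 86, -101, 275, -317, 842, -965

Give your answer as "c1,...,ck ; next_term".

0,4,0,-3 ; 2543

  a_4 = 0·-5 + 4·2 + 0·3 + -3·-5 = 23
  a_5 = 0·23 + 4·-5 + 0·2 + -3·3 = -29
  a_6 = 0·-29 + 4·23 + 0·-5 + -3·2 = 86
  a_7 = 0·86 + 4·-29 + 0·23 + -3·-5 = -101
  a_8 = 0·-101 + 4·86 + 0·-29 + -3·23 = 275
  a_9 = 0·275 + 4·-101 + 0·86 + -3·-29 = -317
  a_10 = 0·-317 + 4·275 + 0·-101 + -3·86 = 842
  a_11 = 0·842 + 4·-317 + 0·275 + -3·-101 = -965
  a_12 = 0·-965 + 4·842 + 0·-317 + -3·275 = 2543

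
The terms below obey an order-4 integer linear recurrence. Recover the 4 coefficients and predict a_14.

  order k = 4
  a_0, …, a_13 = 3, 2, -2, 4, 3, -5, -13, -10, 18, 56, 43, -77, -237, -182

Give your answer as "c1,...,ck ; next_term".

1,-2,-1,-1 ; 326

  a_4 = 1·4 + -2·-2 + -1·2 + -1·3 = 3
  a_5 = 1·3 + -2·4 + -1·-2 + -1·2 = -5
  a_6 = 1·-5 + -2·3 + -1·4 + -1·-2 = -13
  a_7 = 1·-13 + -2·-5 + -1·3 + -1·4 = -10
  a_8 = 1·-10 + -2·-13 + -1·-5 + -1·3 = 18
  a_9 = 1·18 + -2·-10 + -1·-13 + -1·-5 = 56
  a_10 = 1·56 + -2·18 + -1·-10 + -1·-13 = 43
  a_11 = 1·43 + -2·56 + -1·18 + -1·-10 = -77
  a_12 = 1·-77 + -2·43 + -1·56 + -1·18 = -237
  a_13 = 1·-237 + -2·-77 + -1·43 + -1·56 = -182
  a_14 = 1·-182 + -2·-237 + -1·-77 + -1·43 = 326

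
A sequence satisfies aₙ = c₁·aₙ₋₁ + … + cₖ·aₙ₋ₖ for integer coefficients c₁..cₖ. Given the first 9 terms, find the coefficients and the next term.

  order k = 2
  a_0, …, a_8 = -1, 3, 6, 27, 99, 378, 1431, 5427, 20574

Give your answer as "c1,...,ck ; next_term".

  a_2 = 3·3 + 3·-1 = 6
  a_3 = 3·6 + 3·3 = 27
  a_4 = 3·27 + 3·6 = 99
  a_5 = 3·99 + 3·27 = 378
  a_6 = 3·378 + 3·99 = 1431
  a_7 = 3·1431 + 3·378 = 5427
  a_8 = 3·5427 + 3·1431 = 20574
  a_9 = 3·20574 + 3·5427 = 78003

3,3 ; 78003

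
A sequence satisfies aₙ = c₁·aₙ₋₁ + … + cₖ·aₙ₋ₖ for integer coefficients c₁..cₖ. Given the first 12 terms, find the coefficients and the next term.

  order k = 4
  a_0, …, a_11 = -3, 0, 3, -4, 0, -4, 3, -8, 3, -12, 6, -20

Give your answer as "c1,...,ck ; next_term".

  a_4 = 0·-4 + 1·3 + 0·0 + 1·-3 = 0
  a_5 = 0·0 + 1·-4 + 0·3 + 1·0 = -4
  a_6 = 0·-4 + 1·0 + 0·-4 + 1·3 = 3
  a_7 = 0·3 + 1·-4 + 0·0 + 1·-4 = -8
  a_8 = 0·-8 + 1·3 + 0·-4 + 1·0 = 3
  a_9 = 0·3 + 1·-8 + 0·3 + 1·-4 = -12
  a_10 = 0·-12 + 1·3 + 0·-8 + 1·3 = 6
  a_11 = 0·6 + 1·-12 + 0·3 + 1·-8 = -20
  a_12 = 0·-20 + 1·6 + 0·-12 + 1·3 = 9

0,1,0,1 ; 9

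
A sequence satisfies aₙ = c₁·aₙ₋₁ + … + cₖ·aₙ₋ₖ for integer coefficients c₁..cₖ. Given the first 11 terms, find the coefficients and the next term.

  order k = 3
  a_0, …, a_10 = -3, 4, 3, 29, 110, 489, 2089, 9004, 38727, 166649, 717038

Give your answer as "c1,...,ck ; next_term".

4,2,-3 ; 3085269

  a_3 = 4·3 + 2·4 + -3·-3 = 29
  a_4 = 4·29 + 2·3 + -3·4 = 110
  a_5 = 4·110 + 2·29 + -3·3 = 489
  a_6 = 4·489 + 2·110 + -3·29 = 2089
  a_7 = 4·2089 + 2·489 + -3·110 = 9004
  a_8 = 4·9004 + 2·2089 + -3·489 = 38727
  a_9 = 4·38727 + 2·9004 + -3·2089 = 166649
  a_10 = 4·166649 + 2·38727 + -3·9004 = 717038
  a_11 = 4·717038 + 2·166649 + -3·38727 = 3085269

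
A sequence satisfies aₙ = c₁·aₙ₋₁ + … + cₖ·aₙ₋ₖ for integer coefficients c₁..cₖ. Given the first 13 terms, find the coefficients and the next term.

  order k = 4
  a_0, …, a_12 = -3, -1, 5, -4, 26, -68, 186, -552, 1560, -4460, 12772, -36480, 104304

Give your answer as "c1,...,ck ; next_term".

-2,2,-2,-2 ; -298192

  a_4 = -2·-4 + 2·5 + -2·-1 + -2·-3 = 26
  a_5 = -2·26 + 2·-4 + -2·5 + -2·-1 = -68
  a_6 = -2·-68 + 2·26 + -2·-4 + -2·5 = 186
  a_7 = -2·186 + 2·-68 + -2·26 + -2·-4 = -552
  a_8 = -2·-552 + 2·186 + -2·-68 + -2·26 = 1560
  a_9 = -2·1560 + 2·-552 + -2·186 + -2·-68 = -4460
  a_10 = -2·-4460 + 2·1560 + -2·-552 + -2·186 = 12772
  a_11 = -2·12772 + 2·-4460 + -2·1560 + -2·-552 = -36480
  a_12 = -2·-36480 + 2·12772 + -2·-4460 + -2·1560 = 104304
  a_13 = -2·104304 + 2·-36480 + -2·12772 + -2·-4460 = -298192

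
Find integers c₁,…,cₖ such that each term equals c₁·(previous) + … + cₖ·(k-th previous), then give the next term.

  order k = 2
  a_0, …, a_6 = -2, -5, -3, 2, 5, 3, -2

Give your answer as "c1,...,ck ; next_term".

1,-1 ; -5

  a_2 = 1·-5 + -1·-2 = -3
  a_3 = 1·-3 + -1·-5 = 2
  a_4 = 1·2 + -1·-3 = 5
  a_5 = 1·5 + -1·2 = 3
  a_6 = 1·3 + -1·5 = -2
  a_7 = 1·-2 + -1·3 = -5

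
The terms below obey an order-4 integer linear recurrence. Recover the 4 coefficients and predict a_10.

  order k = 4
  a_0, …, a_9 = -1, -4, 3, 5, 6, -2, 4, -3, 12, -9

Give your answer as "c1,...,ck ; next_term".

0,1,-1,1 ; 19

  a_4 = 0·5 + 1·3 + -1·-4 + 1·-1 = 6
  a_5 = 0·6 + 1·5 + -1·3 + 1·-4 = -2
  a_6 = 0·-2 + 1·6 + -1·5 + 1·3 = 4
  a_7 = 0·4 + 1·-2 + -1·6 + 1·5 = -3
  a_8 = 0·-3 + 1·4 + -1·-2 + 1·6 = 12
  a_9 = 0·12 + 1·-3 + -1·4 + 1·-2 = -9
  a_10 = 0·-9 + 1·12 + -1·-3 + 1·4 = 19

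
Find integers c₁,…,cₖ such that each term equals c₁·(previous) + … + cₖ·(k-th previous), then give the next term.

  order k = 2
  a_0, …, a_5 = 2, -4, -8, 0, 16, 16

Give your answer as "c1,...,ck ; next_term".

  a_2 = 1·-4 + -2·2 = -8
  a_3 = 1·-8 + -2·-4 = 0
  a_4 = 1·0 + -2·-8 = 16
  a_5 = 1·16 + -2·0 = 16
  a_6 = 1·16 + -2·16 = -16

1,-2 ; -16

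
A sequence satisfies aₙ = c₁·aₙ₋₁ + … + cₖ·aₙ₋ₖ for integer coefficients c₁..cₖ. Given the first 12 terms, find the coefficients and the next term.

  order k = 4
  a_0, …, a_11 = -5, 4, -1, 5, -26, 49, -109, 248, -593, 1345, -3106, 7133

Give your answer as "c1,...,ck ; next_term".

-1,2,-1,3 ; -16469

  a_4 = -1·5 + 2·-1 + -1·4 + 3·-5 = -26
  a_5 = -1·-26 + 2·5 + -1·-1 + 3·4 = 49
  a_6 = -1·49 + 2·-26 + -1·5 + 3·-1 = -109
  a_7 = -1·-109 + 2·49 + -1·-26 + 3·5 = 248
  a_8 = -1·248 + 2·-109 + -1·49 + 3·-26 = -593
  a_9 = -1·-593 + 2·248 + -1·-109 + 3·49 = 1345
  a_10 = -1·1345 + 2·-593 + -1·248 + 3·-109 = -3106
  a_11 = -1·-3106 + 2·1345 + -1·-593 + 3·248 = 7133
  a_12 = -1·7133 + 2·-3106 + -1·1345 + 3·-593 = -16469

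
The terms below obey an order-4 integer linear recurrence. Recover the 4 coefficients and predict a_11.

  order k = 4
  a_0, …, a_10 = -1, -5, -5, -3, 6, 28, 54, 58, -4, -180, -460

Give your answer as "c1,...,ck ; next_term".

2,-2,0,-2 ; -676

  a_4 = 2·-3 + -2·-5 + 0·-5 + -2·-1 = 6
  a_5 = 2·6 + -2·-3 + 0·-5 + -2·-5 = 28
  a_6 = 2·28 + -2·6 + 0·-3 + -2·-5 = 54
  a_7 = 2·54 + -2·28 + 0·6 + -2·-3 = 58
  a_8 = 2·58 + -2·54 + 0·28 + -2·6 = -4
  a_9 = 2·-4 + -2·58 + 0·54 + -2·28 = -180
  a_10 = 2·-180 + -2·-4 + 0·58 + -2·54 = -460
  a_11 = 2·-460 + -2·-180 + 0·-4 + -2·58 = -676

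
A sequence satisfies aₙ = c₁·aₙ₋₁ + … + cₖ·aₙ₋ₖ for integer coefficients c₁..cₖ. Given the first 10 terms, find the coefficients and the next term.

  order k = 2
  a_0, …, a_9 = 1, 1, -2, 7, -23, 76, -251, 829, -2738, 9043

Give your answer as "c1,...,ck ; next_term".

-3,1 ; -29867

  a_2 = -3·1 + 1·1 = -2
  a_3 = -3·-2 + 1·1 = 7
  a_4 = -3·7 + 1·-2 = -23
  a_5 = -3·-23 + 1·7 = 76
  a_6 = -3·76 + 1·-23 = -251
  a_7 = -3·-251 + 1·76 = 829
  a_8 = -3·829 + 1·-251 = -2738
  a_9 = -3·-2738 + 1·829 = 9043
  a_10 = -3·9043 + 1·-2738 = -29867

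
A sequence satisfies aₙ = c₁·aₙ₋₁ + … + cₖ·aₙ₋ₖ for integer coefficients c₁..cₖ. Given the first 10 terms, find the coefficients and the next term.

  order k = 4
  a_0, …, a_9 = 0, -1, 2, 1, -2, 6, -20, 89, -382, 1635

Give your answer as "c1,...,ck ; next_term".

-4,1,0,3 ; -6982

  a_4 = -4·1 + 1·2 + 0·-1 + 3·0 = -2
  a_5 = -4·-2 + 1·1 + 0·2 + 3·-1 = 6
  a_6 = -4·6 + 1·-2 + 0·1 + 3·2 = -20
  a_7 = -4·-20 + 1·6 + 0·-2 + 3·1 = 89
  a_8 = -4·89 + 1·-20 + 0·6 + 3·-2 = -382
  a_9 = -4·-382 + 1·89 + 0·-20 + 3·6 = 1635
  a_10 = -4·1635 + 1·-382 + 0·89 + 3·-20 = -6982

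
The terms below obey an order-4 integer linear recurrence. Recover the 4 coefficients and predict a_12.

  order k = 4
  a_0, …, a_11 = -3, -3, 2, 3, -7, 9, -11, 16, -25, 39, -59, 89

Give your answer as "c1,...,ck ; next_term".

-1,1,1,1 ; -134

  a_4 = -1·3 + 1·2 + 1·-3 + 1·-3 = -7
  a_5 = -1·-7 + 1·3 + 1·2 + 1·-3 = 9
  a_6 = -1·9 + 1·-7 + 1·3 + 1·2 = -11
  a_7 = -1·-11 + 1·9 + 1·-7 + 1·3 = 16
  a_8 = -1·16 + 1·-11 + 1·9 + 1·-7 = -25
  a_9 = -1·-25 + 1·16 + 1·-11 + 1·9 = 39
  a_10 = -1·39 + 1·-25 + 1·16 + 1·-11 = -59
  a_11 = -1·-59 + 1·39 + 1·-25 + 1·16 = 89
  a_12 = -1·89 + 1·-59 + 1·39 + 1·-25 = -134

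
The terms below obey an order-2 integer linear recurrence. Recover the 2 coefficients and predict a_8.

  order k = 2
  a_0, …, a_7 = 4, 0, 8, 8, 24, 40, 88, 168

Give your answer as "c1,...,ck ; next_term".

1,2 ; 344

  a_2 = 1·0 + 2·4 = 8
  a_3 = 1·8 + 2·0 = 8
  a_4 = 1·8 + 2·8 = 24
  a_5 = 1·24 + 2·8 = 40
  a_6 = 1·40 + 2·24 = 88
  a_7 = 1·88 + 2·40 = 168
  a_8 = 1·168 + 2·88 = 344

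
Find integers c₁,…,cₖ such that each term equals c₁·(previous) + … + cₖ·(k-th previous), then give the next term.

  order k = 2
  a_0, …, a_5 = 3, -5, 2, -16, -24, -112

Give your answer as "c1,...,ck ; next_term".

2,4 ; -320

  a_2 = 2·-5 + 4·3 = 2
  a_3 = 2·2 + 4·-5 = -16
  a_4 = 2·-16 + 4·2 = -24
  a_5 = 2·-24 + 4·-16 = -112
  a_6 = 2·-112 + 4·-24 = -320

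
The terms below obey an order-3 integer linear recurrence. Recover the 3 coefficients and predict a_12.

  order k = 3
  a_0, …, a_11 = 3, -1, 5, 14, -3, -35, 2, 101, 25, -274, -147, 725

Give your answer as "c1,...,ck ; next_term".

  a_3 = 1·5 + -3·-1 + 2·3 = 14
  a_4 = 1·14 + -3·5 + 2·-1 = -3
  a_5 = 1·-3 + -3·14 + 2·5 = -35
  a_6 = 1·-35 + -3·-3 + 2·14 = 2
  a_7 = 1·2 + -3·-35 + 2·-3 = 101
  a_8 = 1·101 + -3·2 + 2·-35 = 25
  a_9 = 1·25 + -3·101 + 2·2 = -274
  a_10 = 1·-274 + -3·25 + 2·101 = -147
  a_11 = 1·-147 + -3·-274 + 2·25 = 725
  a_12 = 1·725 + -3·-147 + 2·-274 = 618

1,-3,2 ; 618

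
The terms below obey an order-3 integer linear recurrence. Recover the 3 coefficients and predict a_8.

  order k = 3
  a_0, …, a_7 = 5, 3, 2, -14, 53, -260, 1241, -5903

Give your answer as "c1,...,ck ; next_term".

-4,3,-3 ; 28115

  a_3 = -4·2 + 3·3 + -3·5 = -14
  a_4 = -4·-14 + 3·2 + -3·3 = 53
  a_5 = -4·53 + 3·-14 + -3·2 = -260
  a_6 = -4·-260 + 3·53 + -3·-14 = 1241
  a_7 = -4·1241 + 3·-260 + -3·53 = -5903
  a_8 = -4·-5903 + 3·1241 + -3·-260 = 28115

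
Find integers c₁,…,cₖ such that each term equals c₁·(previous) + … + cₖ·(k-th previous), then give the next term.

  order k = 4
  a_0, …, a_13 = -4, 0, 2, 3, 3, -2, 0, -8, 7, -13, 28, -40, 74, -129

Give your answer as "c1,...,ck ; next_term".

  a_4 = -1·3 + 1·2 + -1·0 + -1·-4 = 3
  a_5 = -1·3 + 1·3 + -1·2 + -1·0 = -2
  a_6 = -1·-2 + 1·3 + -1·3 + -1·2 = 0
  a_7 = -1·0 + 1·-2 + -1·3 + -1·3 = -8
  a_8 = -1·-8 + 1·0 + -1·-2 + -1·3 = 7
  a_9 = -1·7 + 1·-8 + -1·0 + -1·-2 = -13
  a_10 = -1·-13 + 1·7 + -1·-8 + -1·0 = 28
  a_11 = -1·28 + 1·-13 + -1·7 + -1·-8 = -40
  a_12 = -1·-40 + 1·28 + -1·-13 + -1·7 = 74
  a_13 = -1·74 + 1·-40 + -1·28 + -1·-13 = -129
  a_14 = -1·-129 + 1·74 + -1·-40 + -1·28 = 215

-1,1,-1,-1 ; 215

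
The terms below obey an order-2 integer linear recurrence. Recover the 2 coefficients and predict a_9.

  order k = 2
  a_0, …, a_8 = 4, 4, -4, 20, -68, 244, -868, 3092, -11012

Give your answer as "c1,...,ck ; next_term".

  a_2 = -3·4 + 2·4 = -4
  a_3 = -3·-4 + 2·4 = 20
  a_4 = -3·20 + 2·-4 = -68
  a_5 = -3·-68 + 2·20 = 244
  a_6 = -3·244 + 2·-68 = -868
  a_7 = -3·-868 + 2·244 = 3092
  a_8 = -3·3092 + 2·-868 = -11012
  a_9 = -3·-11012 + 2·3092 = 39220

-3,2 ; 39220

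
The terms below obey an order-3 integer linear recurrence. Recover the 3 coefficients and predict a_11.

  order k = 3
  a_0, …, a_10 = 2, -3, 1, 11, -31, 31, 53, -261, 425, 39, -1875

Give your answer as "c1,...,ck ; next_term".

  a_3 = -2·1 + -3·-3 + 2·2 = 11
  a_4 = -2·11 + -3·1 + 2·-3 = -31
  a_5 = -2·-31 + -3·11 + 2·1 = 31
  a_6 = -2·31 + -3·-31 + 2·11 = 53
  a_7 = -2·53 + -3·31 + 2·-31 = -261
  a_8 = -2·-261 + -3·53 + 2·31 = 425
  a_9 = -2·425 + -3·-261 + 2·53 = 39
  a_10 = -2·39 + -3·425 + 2·-261 = -1875
  a_11 = -2·-1875 + -3·39 + 2·425 = 4483

-2,-3,2 ; 4483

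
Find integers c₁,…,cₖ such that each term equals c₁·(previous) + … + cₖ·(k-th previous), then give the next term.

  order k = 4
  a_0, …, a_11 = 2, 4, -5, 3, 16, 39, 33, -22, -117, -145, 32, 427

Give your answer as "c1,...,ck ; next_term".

  a_4 = 2·3 + -2·-5 + -1·4 + 2·2 = 16
  a_5 = 2·16 + -2·3 + -1·-5 + 2·4 = 39
  a_6 = 2·39 + -2·16 + -1·3 + 2·-5 = 33
  a_7 = 2·33 + -2·39 + -1·16 + 2·3 = -22
  a_8 = 2·-22 + -2·33 + -1·39 + 2·16 = -117
  a_9 = 2·-117 + -2·-22 + -1·33 + 2·39 = -145
  a_10 = 2·-145 + -2·-117 + -1·-22 + 2·33 = 32
  a_11 = 2·32 + -2·-145 + -1·-117 + 2·-22 = 427
  a_12 = 2·427 + -2·32 + -1·-145 + 2·-117 = 701

2,-2,-1,2 ; 701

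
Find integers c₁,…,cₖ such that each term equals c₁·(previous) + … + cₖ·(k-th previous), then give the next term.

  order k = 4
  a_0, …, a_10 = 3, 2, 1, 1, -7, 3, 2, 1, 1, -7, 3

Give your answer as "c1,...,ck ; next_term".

  a_4 = -1·1 + -1·1 + -1·2 + -1·3 = -7
  a_5 = -1·-7 + -1·1 + -1·1 + -1·2 = 3
  a_6 = -1·3 + -1·-7 + -1·1 + -1·1 = 2
  a_7 = -1·2 + -1·3 + -1·-7 + -1·1 = 1
  a_8 = -1·1 + -1·2 + -1·3 + -1·-7 = 1
  a_9 = -1·1 + -1·1 + -1·2 + -1·3 = -7
  a_10 = -1·-7 + -1·1 + -1·1 + -1·2 = 3
  a_11 = -1·3 + -1·-7 + -1·1 + -1·1 = 2

-1,-1,-1,-1 ; 2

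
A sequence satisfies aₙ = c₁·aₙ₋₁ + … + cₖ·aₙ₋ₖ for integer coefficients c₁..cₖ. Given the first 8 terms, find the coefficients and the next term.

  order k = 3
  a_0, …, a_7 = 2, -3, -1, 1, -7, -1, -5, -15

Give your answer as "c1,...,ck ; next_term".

  a_3 = 0·-1 + 1·-3 + 2·2 = 1
  a_4 = 0·1 + 1·-1 + 2·-3 = -7
  a_5 = 0·-7 + 1·1 + 2·-1 = -1
  a_6 = 0·-1 + 1·-7 + 2·1 = -5
  a_7 = 0·-5 + 1·-1 + 2·-7 = -15
  a_8 = 0·-15 + 1·-5 + 2·-1 = -7

0,1,2 ; -7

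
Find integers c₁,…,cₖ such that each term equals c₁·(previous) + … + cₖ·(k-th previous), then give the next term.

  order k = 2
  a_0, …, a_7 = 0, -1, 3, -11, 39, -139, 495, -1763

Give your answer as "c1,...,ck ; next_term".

-3,2 ; 6279

  a_2 = -3·-1 + 2·0 = 3
  a_3 = -3·3 + 2·-1 = -11
  a_4 = -3·-11 + 2·3 = 39
  a_5 = -3·39 + 2·-11 = -139
  a_6 = -3·-139 + 2·39 = 495
  a_7 = -3·495 + 2·-139 = -1763
  a_8 = -3·-1763 + 2·495 = 6279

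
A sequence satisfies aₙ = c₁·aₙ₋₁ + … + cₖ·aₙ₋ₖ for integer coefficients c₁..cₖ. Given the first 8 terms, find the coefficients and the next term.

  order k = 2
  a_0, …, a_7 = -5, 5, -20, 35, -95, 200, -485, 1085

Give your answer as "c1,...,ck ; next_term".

-1,3 ; -2540

  a_2 = -1·5 + 3·-5 = -20
  a_3 = -1·-20 + 3·5 = 35
  a_4 = -1·35 + 3·-20 = -95
  a_5 = -1·-95 + 3·35 = 200
  a_6 = -1·200 + 3·-95 = -485
  a_7 = -1·-485 + 3·200 = 1085
  a_8 = -1·1085 + 3·-485 = -2540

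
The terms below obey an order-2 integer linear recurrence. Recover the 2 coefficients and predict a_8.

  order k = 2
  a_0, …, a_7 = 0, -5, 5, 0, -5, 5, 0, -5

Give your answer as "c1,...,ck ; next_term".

  a_2 = -1·-5 + -1·0 = 5
  a_3 = -1·5 + -1·-5 = 0
  a_4 = -1·0 + -1·5 = -5
  a_5 = -1·-5 + -1·0 = 5
  a_6 = -1·5 + -1·-5 = 0
  a_7 = -1·0 + -1·5 = -5
  a_8 = -1·-5 + -1·0 = 5

-1,-1 ; 5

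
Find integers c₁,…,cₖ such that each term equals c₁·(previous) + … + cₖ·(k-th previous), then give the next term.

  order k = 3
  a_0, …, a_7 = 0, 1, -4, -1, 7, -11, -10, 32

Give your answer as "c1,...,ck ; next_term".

0,-1,3 ; -23

  a_3 = 0·-4 + -1·1 + 3·0 = -1
  a_4 = 0·-1 + -1·-4 + 3·1 = 7
  a_5 = 0·7 + -1·-1 + 3·-4 = -11
  a_6 = 0·-11 + -1·7 + 3·-1 = -10
  a_7 = 0·-10 + -1·-11 + 3·7 = 32
  a_8 = 0·32 + -1·-10 + 3·-11 = -23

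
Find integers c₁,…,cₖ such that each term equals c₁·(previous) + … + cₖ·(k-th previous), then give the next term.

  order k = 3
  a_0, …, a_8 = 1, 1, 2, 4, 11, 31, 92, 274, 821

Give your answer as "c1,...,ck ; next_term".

3,1,-3 ; 2461

  a_3 = 3·2 + 1·1 + -3·1 = 4
  a_4 = 3·4 + 1·2 + -3·1 = 11
  a_5 = 3·11 + 1·4 + -3·2 = 31
  a_6 = 3·31 + 1·11 + -3·4 = 92
  a_7 = 3·92 + 1·31 + -3·11 = 274
  a_8 = 3·274 + 1·92 + -3·31 = 821
  a_9 = 3·821 + 1·274 + -3·92 = 2461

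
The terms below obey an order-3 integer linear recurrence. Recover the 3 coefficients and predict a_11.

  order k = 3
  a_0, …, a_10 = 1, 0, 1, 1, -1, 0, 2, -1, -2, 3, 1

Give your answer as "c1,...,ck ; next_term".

0,-1,1 ; -5

  a_3 = 0·1 + -1·0 + 1·1 = 1
  a_4 = 0·1 + -1·1 + 1·0 = -1
  a_5 = 0·-1 + -1·1 + 1·1 = 0
  a_6 = 0·0 + -1·-1 + 1·1 = 2
  a_7 = 0·2 + -1·0 + 1·-1 = -1
  a_8 = 0·-1 + -1·2 + 1·0 = -2
  a_9 = 0·-2 + -1·-1 + 1·2 = 3
  a_10 = 0·3 + -1·-2 + 1·-1 = 1
  a_11 = 0·1 + -1·3 + 1·-2 = -5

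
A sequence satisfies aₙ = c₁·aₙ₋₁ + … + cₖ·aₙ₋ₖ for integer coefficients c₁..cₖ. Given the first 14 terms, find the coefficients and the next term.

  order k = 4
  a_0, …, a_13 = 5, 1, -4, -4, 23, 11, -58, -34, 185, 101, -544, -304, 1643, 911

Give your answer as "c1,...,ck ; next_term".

0,-2,0,3 ; -4918

  a_4 = 0·-4 + -2·-4 + 0·1 + 3·5 = 23
  a_5 = 0·23 + -2·-4 + 0·-4 + 3·1 = 11
  a_6 = 0·11 + -2·23 + 0·-4 + 3·-4 = -58
  a_7 = 0·-58 + -2·11 + 0·23 + 3·-4 = -34
  a_8 = 0·-34 + -2·-58 + 0·11 + 3·23 = 185
  a_9 = 0·185 + -2·-34 + 0·-58 + 3·11 = 101
  a_10 = 0·101 + -2·185 + 0·-34 + 3·-58 = -544
  a_11 = 0·-544 + -2·101 + 0·185 + 3·-34 = -304
  a_12 = 0·-304 + -2·-544 + 0·101 + 3·185 = 1643
  a_13 = 0·1643 + -2·-304 + 0·-544 + 3·101 = 911
  a_14 = 0·911 + -2·1643 + 0·-304 + 3·-544 = -4918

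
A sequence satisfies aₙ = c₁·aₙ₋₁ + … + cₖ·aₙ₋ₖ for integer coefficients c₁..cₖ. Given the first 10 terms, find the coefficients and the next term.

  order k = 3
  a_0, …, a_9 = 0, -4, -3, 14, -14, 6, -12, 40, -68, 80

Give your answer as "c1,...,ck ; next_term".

-2,-2,-2 ; -104

  a_3 = -2·-3 + -2·-4 + -2·0 = 14
  a_4 = -2·14 + -2·-3 + -2·-4 = -14
  a_5 = -2·-14 + -2·14 + -2·-3 = 6
  a_6 = -2·6 + -2·-14 + -2·14 = -12
  a_7 = -2·-12 + -2·6 + -2·-14 = 40
  a_8 = -2·40 + -2·-12 + -2·6 = -68
  a_9 = -2·-68 + -2·40 + -2·-12 = 80
  a_10 = -2·80 + -2·-68 + -2·40 = -104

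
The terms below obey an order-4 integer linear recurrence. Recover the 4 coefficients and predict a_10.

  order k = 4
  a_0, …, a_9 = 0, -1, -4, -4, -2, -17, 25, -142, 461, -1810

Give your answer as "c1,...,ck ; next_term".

-3,3,2,3 ; 6604

  a_4 = -3·-4 + 3·-4 + 2·-1 + 3·0 = -2
  a_5 = -3·-2 + 3·-4 + 2·-4 + 3·-1 = -17
  a_6 = -3·-17 + 3·-2 + 2·-4 + 3·-4 = 25
  a_7 = -3·25 + 3·-17 + 2·-2 + 3·-4 = -142
  a_8 = -3·-142 + 3·25 + 2·-17 + 3·-2 = 461
  a_9 = -3·461 + 3·-142 + 2·25 + 3·-17 = -1810
  a_10 = -3·-1810 + 3·461 + 2·-142 + 3·25 = 6604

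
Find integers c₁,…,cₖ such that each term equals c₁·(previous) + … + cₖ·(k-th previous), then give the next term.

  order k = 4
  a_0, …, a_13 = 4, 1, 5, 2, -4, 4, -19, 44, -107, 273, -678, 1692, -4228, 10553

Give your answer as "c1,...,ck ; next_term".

  a_4 = -2·2 + 1·5 + -1·1 + -1·4 = -4
  a_5 = -2·-4 + 1·2 + -1·5 + -1·1 = 4
  a_6 = -2·4 + 1·-4 + -1·2 + -1·5 = -19
  a_7 = -2·-19 + 1·4 + -1·-4 + -1·2 = 44
  a_8 = -2·44 + 1·-19 + -1·4 + -1·-4 = -107
  a_9 = -2·-107 + 1·44 + -1·-19 + -1·4 = 273
  a_10 = -2·273 + 1·-107 + -1·44 + -1·-19 = -678
  a_11 = -2·-678 + 1·273 + -1·-107 + -1·44 = 1692
  a_12 = -2·1692 + 1·-678 + -1·273 + -1·-107 = -4228
  a_13 = -2·-4228 + 1·1692 + -1·-678 + -1·273 = 10553
  a_14 = -2·10553 + 1·-4228 + -1·1692 + -1·-678 = -26348

-2,1,-1,-1 ; -26348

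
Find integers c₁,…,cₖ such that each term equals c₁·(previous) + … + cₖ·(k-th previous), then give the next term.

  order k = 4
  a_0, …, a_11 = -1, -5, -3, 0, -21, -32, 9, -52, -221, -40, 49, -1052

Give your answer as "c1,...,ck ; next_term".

  a_4 = 0·0 + -1·-3 + 4·-5 + 4·-1 = -21
  a_5 = 0·-21 + -1·0 + 4·-3 + 4·-5 = -32
  a_6 = 0·-32 + -1·-21 + 4·0 + 4·-3 = 9
  a_7 = 0·9 + -1·-32 + 4·-21 + 4·0 = -52
  a_8 = 0·-52 + -1·9 + 4·-32 + 4·-21 = -221
  a_9 = 0·-221 + -1·-52 + 4·9 + 4·-32 = -40
  a_10 = 0·-40 + -1·-221 + 4·-52 + 4·9 = 49
  a_11 = 0·49 + -1·-40 + 4·-221 + 4·-52 = -1052
  a_12 = 0·-1052 + -1·49 + 4·-40 + 4·-221 = -1093

0,-1,4,4 ; -1093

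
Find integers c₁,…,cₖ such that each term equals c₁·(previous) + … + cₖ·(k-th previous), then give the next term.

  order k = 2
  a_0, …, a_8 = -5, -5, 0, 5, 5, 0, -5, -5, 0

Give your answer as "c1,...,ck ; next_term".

  a_2 = 1·-5 + -1·-5 = 0
  a_3 = 1·0 + -1·-5 = 5
  a_4 = 1·5 + -1·0 = 5
  a_5 = 1·5 + -1·5 = 0
  a_6 = 1·0 + -1·5 = -5
  a_7 = 1·-5 + -1·0 = -5
  a_8 = 1·-5 + -1·-5 = 0
  a_9 = 1·0 + -1·-5 = 5

1,-1 ; 5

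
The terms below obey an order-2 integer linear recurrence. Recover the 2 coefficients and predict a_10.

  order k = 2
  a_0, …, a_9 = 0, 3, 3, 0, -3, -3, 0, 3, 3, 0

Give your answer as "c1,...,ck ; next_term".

  a_2 = 1·3 + -1·0 = 3
  a_3 = 1·3 + -1·3 = 0
  a_4 = 1·0 + -1·3 = -3
  a_5 = 1·-3 + -1·0 = -3
  a_6 = 1·-3 + -1·-3 = 0
  a_7 = 1·0 + -1·-3 = 3
  a_8 = 1·3 + -1·0 = 3
  a_9 = 1·3 + -1·3 = 0
  a_10 = 1·0 + -1·3 = -3

1,-1 ; -3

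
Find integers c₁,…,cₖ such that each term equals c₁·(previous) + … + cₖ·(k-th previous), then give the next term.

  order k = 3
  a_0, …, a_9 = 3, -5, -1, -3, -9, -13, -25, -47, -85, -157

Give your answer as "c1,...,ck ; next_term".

1,1,1 ; -289

  a_3 = 1·-1 + 1·-5 + 1·3 = -3
  a_4 = 1·-3 + 1·-1 + 1·-5 = -9
  a_5 = 1·-9 + 1·-3 + 1·-1 = -13
  a_6 = 1·-13 + 1·-9 + 1·-3 = -25
  a_7 = 1·-25 + 1·-13 + 1·-9 = -47
  a_8 = 1·-47 + 1·-25 + 1·-13 = -85
  a_9 = 1·-85 + 1·-47 + 1·-25 = -157
  a_10 = 1·-157 + 1·-85 + 1·-47 = -289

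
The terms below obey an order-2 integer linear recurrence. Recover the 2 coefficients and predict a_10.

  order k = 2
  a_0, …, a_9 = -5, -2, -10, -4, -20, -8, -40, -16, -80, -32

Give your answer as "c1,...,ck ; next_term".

0,2 ; -160

  a_2 = 0·-2 + 2·-5 = -10
  a_3 = 0·-10 + 2·-2 = -4
  a_4 = 0·-4 + 2·-10 = -20
  a_5 = 0·-20 + 2·-4 = -8
  a_6 = 0·-8 + 2·-20 = -40
  a_7 = 0·-40 + 2·-8 = -16
  a_8 = 0·-16 + 2·-40 = -80
  a_9 = 0·-80 + 2·-16 = -32
  a_10 = 0·-32 + 2·-80 = -160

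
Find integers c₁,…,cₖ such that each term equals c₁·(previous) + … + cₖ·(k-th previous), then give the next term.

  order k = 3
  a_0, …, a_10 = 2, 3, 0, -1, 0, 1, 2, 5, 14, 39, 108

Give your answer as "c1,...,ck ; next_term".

  a_3 = 3·0 + -1·3 + 1·2 = -1
  a_4 = 3·-1 + -1·0 + 1·3 = 0
  a_5 = 3·0 + -1·-1 + 1·0 = 1
  a_6 = 3·1 + -1·0 + 1·-1 = 2
  a_7 = 3·2 + -1·1 + 1·0 = 5
  a_8 = 3·5 + -1·2 + 1·1 = 14
  a_9 = 3·14 + -1·5 + 1·2 = 39
  a_10 = 3·39 + -1·14 + 1·5 = 108
  a_11 = 3·108 + -1·39 + 1·14 = 299

3,-1,1 ; 299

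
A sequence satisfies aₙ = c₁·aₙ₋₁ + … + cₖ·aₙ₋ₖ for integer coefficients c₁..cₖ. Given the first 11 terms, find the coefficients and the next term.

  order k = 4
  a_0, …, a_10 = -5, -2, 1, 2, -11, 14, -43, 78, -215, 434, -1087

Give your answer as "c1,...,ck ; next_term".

  a_4 = -1·2 + 3·1 + 1·-2 + 2·-5 = -11
  a_5 = -1·-11 + 3·2 + 1·1 + 2·-2 = 14
  a_6 = -1·14 + 3·-11 + 1·2 + 2·1 = -43
  a_7 = -1·-43 + 3·14 + 1·-11 + 2·2 = 78
  a_8 = -1·78 + 3·-43 + 1·14 + 2·-11 = -215
  a_9 = -1·-215 + 3·78 + 1·-43 + 2·14 = 434
  a_10 = -1·434 + 3·-215 + 1·78 + 2·-43 = -1087
  a_11 = -1·-1087 + 3·434 + 1·-215 + 2·78 = 2330

-1,3,1,2 ; 2330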